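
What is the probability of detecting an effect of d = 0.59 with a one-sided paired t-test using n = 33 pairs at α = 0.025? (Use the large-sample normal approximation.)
Power ≈ 0.92

Power calculation (paired t-test, normal approximation):
z_β = d · √n - z_α
z_β = 0.59 · √33 - 1.960
z_β = 0.59 · 5.745 - 1.960
z_β = 1.429

Power = Φ(z_β) = Φ(1.429) ≈ 0.924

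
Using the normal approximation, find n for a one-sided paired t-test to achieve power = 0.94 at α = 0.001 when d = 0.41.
n = 129 pairs

Sample size formula (paired t-test, normal approximation):
n = ((z_α + z_β) / d)²

z_α = 3.090 (for α = 0.001, one-sided)
z_β = 1.555 (for power = 0.94)
d = 0.41

n = ((3.090 + 1.555) / 0.41)²
n = (11.329)²
n ≈ 128.35
Round up to the next whole number: n = 129 pairs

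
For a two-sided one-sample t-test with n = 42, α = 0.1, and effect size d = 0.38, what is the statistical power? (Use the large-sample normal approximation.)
Power ≈ 0.79

Power calculation (one-sample t-test, normal approximation):
z_β = d · √n - z_{α/2}
z_β = 0.38 · √42 - 1.645
z_β = 0.38 · 6.481 - 1.645
z_β = 0.818

Power = Φ(z_β) = Φ(0.818) ≈ 0.793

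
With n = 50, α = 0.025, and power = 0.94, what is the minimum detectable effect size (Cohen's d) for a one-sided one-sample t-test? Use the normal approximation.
d ≈ 0.50

Minimum detectable effect (one-sample t-test, normal approximation):
d = (z_α + z_β) / √n
d = (1.960 + 1.555) / √50
d = 3.515 / 7.071
d ≈ 0.50

By Cohen's convention (0.2 small / 0.5 medium / 0.8 large): medium effect.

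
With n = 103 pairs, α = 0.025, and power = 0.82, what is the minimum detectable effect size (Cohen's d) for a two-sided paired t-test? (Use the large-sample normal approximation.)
d ≈ 0.31

Minimum detectable effect (paired t-test, normal approximation):
d = (z_{α/2} + z_β) / √n
d = (2.241 + 0.915) / √103
d = 3.157 / 10.149
d ≈ 0.31

By Cohen's convention (0.2 small / 0.5 medium / 0.8 large): small effect.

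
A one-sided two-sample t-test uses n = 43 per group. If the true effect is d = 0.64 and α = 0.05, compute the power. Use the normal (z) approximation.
Power ≈ 0.91

Power calculation (two-sample t-test, normal approximation):
z_β = d · √(n/2) - z_α
z_β = 0.64 · √(43/2) - 1.645
z_β = 0.64 · 4.637 - 1.645
z_β = 1.323

Power = Φ(z_β) = Φ(1.323) ≈ 0.907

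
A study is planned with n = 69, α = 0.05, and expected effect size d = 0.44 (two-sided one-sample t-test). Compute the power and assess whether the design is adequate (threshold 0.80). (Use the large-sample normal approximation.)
Power ≈ 0.95; the study is adequately powered (power ≥ 0.80)

Power calculation (one-sample t-test, normal approximation):
z_β = d · √n - z_{α/2}
z_β = 0.44 · √69 - 1.960
z_β = 0.44 · 8.307 - 1.960
z_β = 1.695

Power = Φ(z_β) = Φ(1.695) ≈ 0.955

Effect size d = 0.44 is small by Cohen's convention (0.2/0.5/0.8).

Threshold: power ≥ 0.80 is conventionally adequate.
Power ≈ 0.95 → the study is adequately powered (power ≥ 0.80).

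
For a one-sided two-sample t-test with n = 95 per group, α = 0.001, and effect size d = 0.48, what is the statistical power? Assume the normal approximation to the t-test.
Power ≈ 0.59

Power calculation (two-sample t-test, normal approximation):
z_β = d · √(n/2) - z_α
z_β = 0.48 · √(95/2) - 3.090
z_β = 0.48 · 6.892 - 3.090
z_β = 0.218

Power = Φ(z_β) = Φ(0.218) ≈ 0.586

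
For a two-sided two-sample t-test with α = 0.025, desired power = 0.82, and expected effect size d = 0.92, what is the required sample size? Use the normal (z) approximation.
n = 24 per group

Sample size formula (two-sample t-test, normal approximation):
n = 2 · ((z_{α/2} + z_β) / d)²

z_{α/2} = 2.241 (for α = 0.025, two-sided)
z_β = 0.915 (for power = 0.82)
d = 0.92

n = 2 · ((2.241 + 0.915) / 0.92)²
n = 2 · (3.430)²
n ≈ 23.53
Round up to the next whole number: n = 24 per group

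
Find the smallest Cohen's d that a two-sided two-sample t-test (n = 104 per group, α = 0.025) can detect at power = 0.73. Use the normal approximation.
d ≈ 0.40

Minimum detectable effect (two-sample t-test, normal approximation):
d = (z_{α/2} + z_β) / √(n/2)
d = (2.241 + 0.613) / √(104/2)
d = 2.854 / 7.211
d ≈ 0.40

By Cohen's convention (0.2 small / 0.5 medium / 0.8 large): small effect.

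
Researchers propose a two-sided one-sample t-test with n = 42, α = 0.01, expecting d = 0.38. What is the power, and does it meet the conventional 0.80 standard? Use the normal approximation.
Power ≈ 0.45; the study is underpowered (power < 0.80)

Power calculation (one-sample t-test, normal approximation):
z_β = d · √n - z_{α/2}
z_β = 0.38 · √42 - 2.576
z_β = 0.38 · 6.481 - 2.576
z_β = -0.113

Power = Φ(z_β) = Φ(-0.113) ≈ 0.455

Effect size d = 0.38 is small by Cohen's convention (0.2/0.5/0.8).

Threshold: power ≥ 0.80 is conventionally adequate.
Power ≈ 0.45 → the study is underpowered (power < 0.80).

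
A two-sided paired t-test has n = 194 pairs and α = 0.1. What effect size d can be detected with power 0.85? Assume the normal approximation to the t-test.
d ≈ 0.19

Minimum detectable effect (paired t-test, normal approximation):
d = (z_{α/2} + z_β) / √n
d = (1.645 + 1.036) / √194
d = 2.681 / 13.928
d ≈ 0.19

By Cohen's convention (0.2 small / 0.5 medium / 0.8 large): very small effect.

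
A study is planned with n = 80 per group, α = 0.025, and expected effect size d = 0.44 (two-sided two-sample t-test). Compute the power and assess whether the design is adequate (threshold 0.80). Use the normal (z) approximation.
Power ≈ 0.71; the study is underpowered (power < 0.80)

Power calculation (two-sample t-test, normal approximation):
z_β = d · √(n/2) - z_{α/2}
z_β = 0.44 · √(80/2) - 2.241
z_β = 0.44 · 6.325 - 2.241
z_β = 0.541

Power = Φ(z_β) = Φ(0.541) ≈ 0.706

Effect size d = 0.44 is small by Cohen's convention (0.2/0.5/0.8).

Threshold: power ≥ 0.80 is conventionally adequate.
Power ≈ 0.71 → the study is underpowered (power < 0.80).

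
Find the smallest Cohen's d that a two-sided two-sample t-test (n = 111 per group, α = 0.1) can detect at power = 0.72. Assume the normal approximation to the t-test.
d ≈ 0.30

Minimum detectable effect (two-sample t-test, normal approximation):
d = (z_{α/2} + z_β) / √(n/2)
d = (1.645 + 0.583) / √(111/2)
d = 2.228 / 7.450
d ≈ 0.30

By Cohen's convention (0.2 small / 0.5 medium / 0.8 large): small effect.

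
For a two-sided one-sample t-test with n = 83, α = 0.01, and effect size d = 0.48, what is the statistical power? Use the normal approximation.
Power ≈ 0.96

Power calculation (one-sample t-test, normal approximation):
z_β = d · √n - z_{α/2}
z_β = 0.48 · √83 - 2.576
z_β = 0.48 · 9.110 - 2.576
z_β = 1.797

Power = Φ(z_β) = Φ(1.797) ≈ 0.964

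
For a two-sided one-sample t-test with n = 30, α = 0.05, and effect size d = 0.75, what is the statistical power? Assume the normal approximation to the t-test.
Power ≈ 0.98

Power calculation (one-sample t-test, normal approximation):
z_β = d · √n - z_{α/2}
z_β = 0.75 · √30 - 1.960
z_β = 0.75 · 5.477 - 1.960
z_β = 2.148

Power = Φ(z_β) = Φ(2.148) ≈ 0.984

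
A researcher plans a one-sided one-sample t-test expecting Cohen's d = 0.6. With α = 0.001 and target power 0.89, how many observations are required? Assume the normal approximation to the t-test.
n = 52

Sample size formula (one-sample t-test, normal approximation):
n = ((z_α + z_β) / d)²

z_α = 3.090 (for α = 0.001, one-sided)
z_β = 1.227 (for power = 0.89)
d = 0.6

n = ((3.090 + 1.227) / 0.6)²
n = (7.195)²
n ≈ 51.77
Round up to the next whole number: n = 52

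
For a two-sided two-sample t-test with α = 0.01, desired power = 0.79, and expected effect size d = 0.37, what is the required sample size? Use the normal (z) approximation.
n = 168 per group

Sample size formula (two-sample t-test, normal approximation):
n = 2 · ((z_{α/2} + z_β) / d)²

z_{α/2} = 2.576 (for α = 0.01, two-sided)
z_β = 0.806 (for power = 0.79)
d = 0.37

n = 2 · ((2.576 + 0.806) / 0.37)²
n = 2 · (9.141)²
n ≈ 167.12
Round up to the next whole number: n = 168 per group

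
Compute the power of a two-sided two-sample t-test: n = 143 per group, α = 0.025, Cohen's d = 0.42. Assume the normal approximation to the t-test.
Power ≈ 0.90

Power calculation (two-sample t-test, normal approximation):
z_β = d · √(n/2) - z_{α/2}
z_β = 0.42 · √(143/2) - 2.241
z_β = 0.42 · 8.456 - 2.241
z_β = 1.310

Power = Φ(z_β) = Φ(1.310) ≈ 0.905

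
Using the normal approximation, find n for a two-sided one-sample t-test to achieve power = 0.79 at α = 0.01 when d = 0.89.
n = 15

Sample size formula (one-sample t-test, normal approximation):
n = ((z_{α/2} + z_β) / d)²

z_{α/2} = 2.576 (for α = 0.01, two-sided)
z_β = 0.806 (for power = 0.79)
d = 0.89

n = ((2.576 + 0.806) / 0.89)²
n = (3.800)²
n ≈ 14.44
Round up to the next whole number: n = 15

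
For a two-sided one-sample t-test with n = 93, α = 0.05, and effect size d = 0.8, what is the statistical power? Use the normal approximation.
Power ≈ 1.00

Power calculation (one-sample t-test, normal approximation):
z_β = d · √n - z_{α/2}
z_β = 0.8 · √93 - 1.960
z_β = 0.8 · 9.644 - 1.960
z_β = 5.755

Power = Φ(z_β) = Φ(5.755) ≈ 1.000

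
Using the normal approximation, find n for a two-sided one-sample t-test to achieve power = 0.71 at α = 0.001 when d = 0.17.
n = 512

Sample size formula (one-sample t-test, normal approximation):
n = ((z_{α/2} + z_β) / d)²

z_{α/2} = 3.291 (for α = 0.001, two-sided)
z_β = 0.553 (for power = 0.71)
d = 0.17

n = ((3.291 + 0.553) / 0.17)²
n = (22.612)²
n ≈ 511.30
Round up to the next whole number: n = 512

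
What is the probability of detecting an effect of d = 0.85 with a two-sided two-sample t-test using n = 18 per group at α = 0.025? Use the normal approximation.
Power ≈ 0.62

Power calculation (two-sample t-test, normal approximation):
z_β = d · √(n/2) - z_{α/2}
z_β = 0.85 · √(18/2) - 2.241
z_β = 0.85 · 3.000 - 2.241
z_β = 0.309

Power = Φ(z_β) = Φ(0.309) ≈ 0.621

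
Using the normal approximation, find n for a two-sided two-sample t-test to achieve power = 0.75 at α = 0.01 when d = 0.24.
n = 367 per group

Sample size formula (two-sample t-test, normal approximation):
n = 2 · ((z_{α/2} + z_β) / d)²

z_{α/2} = 2.576 (for α = 0.01, two-sided)
z_β = 0.674 (for power = 0.75)
d = 0.24

n = 2 · ((2.576 + 0.674) / 0.24)²
n = 2 · (13.542)²
n ≈ 366.77
Round up to the next whole number: n = 367 per group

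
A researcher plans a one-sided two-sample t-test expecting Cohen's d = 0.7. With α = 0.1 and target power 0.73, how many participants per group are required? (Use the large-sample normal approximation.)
n = 15 per group

Sample size formula (two-sample t-test, normal approximation):
n = 2 · ((z_α + z_β) / d)²

z_α = 1.282 (for α = 0.1, one-sided)
z_β = 0.613 (for power = 0.73)
d = 0.7

n = 2 · ((1.282 + 0.613) / 0.7)²
n = 2 · (2.707)²
n ≈ 14.66
Round up to the next whole number: n = 15 per group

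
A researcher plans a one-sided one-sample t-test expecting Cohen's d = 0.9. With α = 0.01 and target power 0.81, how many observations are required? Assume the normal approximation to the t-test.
n = 13

Sample size formula (one-sample t-test, normal approximation):
n = ((z_α + z_β) / d)²

z_α = 2.326 (for α = 0.01, one-sided)
z_β = 0.878 (for power = 0.81)
d = 0.9

n = ((2.326 + 0.878) / 0.9)²
n = (3.560)²
n ≈ 12.67
Round up to the next whole number: n = 13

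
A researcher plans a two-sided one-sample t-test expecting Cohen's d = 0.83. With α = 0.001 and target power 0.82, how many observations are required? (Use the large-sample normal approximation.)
n = 26

Sample size formula (one-sample t-test, normal approximation):
n = ((z_{α/2} + z_β) / d)²

z_{α/2} = 3.291 (for α = 0.001, two-sided)
z_β = 0.915 (for power = 0.82)
d = 0.83

n = ((3.291 + 0.915) / 0.83)²
n = (5.067)²
n ≈ 25.67
Round up to the next whole number: n = 26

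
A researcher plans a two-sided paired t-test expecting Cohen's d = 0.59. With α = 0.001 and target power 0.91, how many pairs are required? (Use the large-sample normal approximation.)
n = 62 pairs

Sample size formula (paired t-test, normal approximation):
n = ((z_{α/2} + z_β) / d)²

z_{α/2} = 3.291 (for α = 0.001, two-sided)
z_β = 1.341 (for power = 0.91)
d = 0.59

n = ((3.291 + 1.341) / 0.59)²
n = (7.851)²
n ≈ 61.64
Round up to the next whole number: n = 62 pairs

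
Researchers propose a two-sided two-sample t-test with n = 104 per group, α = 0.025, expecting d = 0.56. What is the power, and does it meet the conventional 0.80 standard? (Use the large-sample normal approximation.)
Power ≈ 0.96; the study is adequately powered (power ≥ 0.80)

Power calculation (two-sample t-test, normal approximation):
z_β = d · √(n/2) - z_{α/2}
z_β = 0.56 · √(104/2) - 2.241
z_β = 0.56 · 7.211 - 2.241
z_β = 1.797

Power = Φ(z_β) = Φ(1.797) ≈ 0.964

Effect size d = 0.56 is medium by Cohen's convention (0.2/0.5/0.8).

Threshold: power ≥ 0.80 is conventionally adequate.
Power ≈ 0.96 → the study is adequately powered (power ≥ 0.80).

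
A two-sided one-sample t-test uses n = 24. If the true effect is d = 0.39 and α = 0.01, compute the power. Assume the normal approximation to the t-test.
Power ≈ 0.25

Power calculation (one-sample t-test, normal approximation):
z_β = d · √n - z_{α/2}
z_β = 0.39 · √24 - 2.576
z_β = 0.39 · 4.899 - 2.576
z_β = -0.665

Power = Φ(z_β) = Φ(-0.665) ≈ 0.253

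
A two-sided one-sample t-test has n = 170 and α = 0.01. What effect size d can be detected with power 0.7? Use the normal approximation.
d ≈ 0.24

Minimum detectable effect (one-sample t-test, normal approximation):
d = (z_{α/2} + z_β) / √n
d = (2.576 + 0.524) / √170
d = 3.100 / 13.038
d ≈ 0.24

By Cohen's convention (0.2 small / 0.5 medium / 0.8 large): small effect.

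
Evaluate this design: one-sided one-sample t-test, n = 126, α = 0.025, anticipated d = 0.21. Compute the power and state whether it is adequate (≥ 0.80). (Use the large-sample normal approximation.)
Power ≈ 0.65; the study is underpowered (power < 0.80)

Power calculation (one-sample t-test, normal approximation):
z_β = d · √n - z_α
z_β = 0.21 · √126 - 1.960
z_β = 0.21 · 11.225 - 1.960
z_β = 0.397

Power = Φ(z_β) = Φ(0.397) ≈ 0.654

Effect size d = 0.21 is small by Cohen's convention (0.2/0.5/0.8).

Threshold: power ≥ 0.80 is conventionally adequate.
Power ≈ 0.65 → the study is underpowered (power < 0.80).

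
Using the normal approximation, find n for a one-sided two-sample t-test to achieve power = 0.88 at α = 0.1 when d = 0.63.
n = 31 per group

Sample size formula (two-sample t-test, normal approximation):
n = 2 · ((z_α + z_β) / d)²

z_α = 1.282 (for α = 0.1, one-sided)
z_β = 1.175 (for power = 0.88)
d = 0.63

n = 2 · ((1.282 + 1.175) / 0.63)²
n = 2 · (3.900)²
n ≈ 30.42
Round up to the next whole number: n = 31 per group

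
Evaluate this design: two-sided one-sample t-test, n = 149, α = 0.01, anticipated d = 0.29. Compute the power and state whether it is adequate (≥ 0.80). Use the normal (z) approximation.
Power ≈ 0.83; the study is adequately powered (power ≥ 0.80)

Power calculation (one-sample t-test, normal approximation):
z_β = d · √n - z_{α/2}
z_β = 0.29 · √149 - 2.576
z_β = 0.29 · 12.207 - 2.576
z_β = 0.964

Power = Φ(z_β) = Φ(0.964) ≈ 0.832

Effect size d = 0.29 is small by Cohen's convention (0.2/0.5/0.8).

Threshold: power ≥ 0.80 is conventionally adequate.
Power ≈ 0.83 → the study is adequately powered (power ≥ 0.80).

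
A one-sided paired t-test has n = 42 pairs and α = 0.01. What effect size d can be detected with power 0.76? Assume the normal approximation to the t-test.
d ≈ 0.47

Minimum detectable effect (paired t-test, normal approximation):
d = (z_α + z_β) / √n
d = (2.326 + 0.706) / √42
d = 3.033 / 6.481
d ≈ 0.47

By Cohen's convention (0.2 small / 0.5 medium / 0.8 large): small effect.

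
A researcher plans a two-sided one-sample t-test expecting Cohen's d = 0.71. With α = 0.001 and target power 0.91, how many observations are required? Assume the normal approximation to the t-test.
n = 43

Sample size formula (one-sample t-test, normal approximation):
n = ((z_{α/2} + z_β) / d)²

z_{α/2} = 3.291 (for α = 0.001, two-sided)
z_β = 1.341 (for power = 0.91)
d = 0.71

n = ((3.291 + 1.341) / 0.71)²
n = (6.524)²
n ≈ 42.56
Round up to the next whole number: n = 43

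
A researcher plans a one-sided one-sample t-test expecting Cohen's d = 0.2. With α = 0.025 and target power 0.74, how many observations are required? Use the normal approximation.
n = 170

Sample size formula (one-sample t-test, normal approximation):
n = ((z_α + z_β) / d)²

z_α = 1.960 (for α = 0.025, one-sided)
z_β = 0.643 (for power = 0.74)
d = 0.2

n = ((1.960 + 0.643) / 0.2)²
n = (13.015)²
n ≈ 169.39
Round up to the next whole number: n = 170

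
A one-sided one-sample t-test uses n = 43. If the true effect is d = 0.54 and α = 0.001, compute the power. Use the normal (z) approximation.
Power ≈ 0.67

Power calculation (one-sample t-test, normal approximation):
z_β = d · √n - z_α
z_β = 0.54 · √43 - 3.090
z_β = 0.54 · 6.557 - 3.090
z_β = 0.451

Power = Φ(z_β) = Φ(0.451) ≈ 0.674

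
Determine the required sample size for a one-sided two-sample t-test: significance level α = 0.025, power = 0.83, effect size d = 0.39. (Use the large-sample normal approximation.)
n = 112 per group

Sample size formula (two-sample t-test, normal approximation):
n = 2 · ((z_α + z_β) / d)²

z_α = 1.960 (for α = 0.025, one-sided)
z_β = 0.954 (for power = 0.83)
d = 0.39

n = 2 · ((1.960 + 0.954) / 0.39)²
n = 2 · (7.472)²
n ≈ 111.66
Round up to the next whole number: n = 112 per group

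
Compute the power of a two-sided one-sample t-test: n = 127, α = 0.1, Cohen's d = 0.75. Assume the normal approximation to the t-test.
Power ≈ 1.00

Power calculation (one-sample t-test, normal approximation):
z_β = d · √n - z_{α/2}
z_β = 0.75 · √127 - 1.645
z_β = 0.75 · 11.269 - 1.645
z_β = 6.807

Power = Φ(z_β) = Φ(6.807) ≈ 1.000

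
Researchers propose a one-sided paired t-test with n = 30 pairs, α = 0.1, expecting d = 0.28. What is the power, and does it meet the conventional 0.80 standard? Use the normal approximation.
Power ≈ 0.60; the study is underpowered (power < 0.80)

Power calculation (paired t-test, normal approximation):
z_β = d · √n - z_α
z_β = 0.28 · √30 - 1.282
z_β = 0.28 · 5.477 - 1.282
z_β = 0.252

Power = Φ(z_β) = Φ(0.252) ≈ 0.600

Effect size d = 0.28 is small by Cohen's convention (0.2/0.5/0.8).

Threshold: power ≥ 0.80 is conventionally adequate.
Power ≈ 0.60 → the study is underpowered (power < 0.80).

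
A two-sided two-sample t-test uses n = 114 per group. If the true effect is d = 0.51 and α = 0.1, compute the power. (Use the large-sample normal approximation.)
Power ≈ 0.99

Power calculation (two-sample t-test, normal approximation):
z_β = d · √(n/2) - z_{α/2}
z_β = 0.51 · √(114/2) - 1.645
z_β = 0.51 · 7.550 - 1.645
z_β = 2.206

Power = Φ(z_β) = Φ(2.206) ≈ 0.986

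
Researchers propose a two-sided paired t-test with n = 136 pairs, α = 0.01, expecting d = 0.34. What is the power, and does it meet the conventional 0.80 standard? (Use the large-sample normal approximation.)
Power ≈ 0.92; the study is adequately powered (power ≥ 0.80)

Power calculation (paired t-test, normal approximation):
z_β = d · √n - z_{α/2}
z_β = 0.34 · √136 - 2.576
z_β = 0.34 · 11.662 - 2.576
z_β = 1.389

Power = Φ(z_β) = Φ(1.389) ≈ 0.918

Effect size d = 0.34 is small by Cohen's convention (0.2/0.5/0.8).

Threshold: power ≥ 0.80 is conventionally adequate.
Power ≈ 0.92 → the study is adequately powered (power ≥ 0.80).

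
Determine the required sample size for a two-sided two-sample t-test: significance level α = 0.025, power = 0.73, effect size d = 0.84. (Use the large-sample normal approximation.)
n = 24 per group

Sample size formula (two-sample t-test, normal approximation):
n = 2 · ((z_{α/2} + z_β) / d)²

z_{α/2} = 2.241 (for α = 0.025, two-sided)
z_β = 0.613 (for power = 0.73)
d = 0.84

n = 2 · ((2.241 + 0.613) / 0.84)²
n = 2 · (3.398)²
n ≈ 23.09
Round up to the next whole number: n = 24 per group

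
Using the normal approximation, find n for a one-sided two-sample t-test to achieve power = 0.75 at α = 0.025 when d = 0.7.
n = 29 per group

Sample size formula (two-sample t-test, normal approximation):
n = 2 · ((z_α + z_β) / d)²

z_α = 1.960 (for α = 0.025, one-sided)
z_β = 0.674 (for power = 0.75)
d = 0.7

n = 2 · ((1.960 + 0.674) / 0.7)²
n = 2 · (3.763)²
n ≈ 28.32
Round up to the next whole number: n = 29 per group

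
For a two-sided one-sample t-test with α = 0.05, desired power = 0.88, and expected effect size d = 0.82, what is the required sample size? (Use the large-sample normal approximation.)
n = 15

Sample size formula (one-sample t-test, normal approximation):
n = ((z_{α/2} + z_β) / d)²

z_{α/2} = 1.960 (for α = 0.05, two-sided)
z_β = 1.175 (for power = 0.88)
d = 0.82

n = ((1.960 + 1.175) / 0.82)²
n = (3.823)²
n ≈ 14.62
Round up to the next whole number: n = 15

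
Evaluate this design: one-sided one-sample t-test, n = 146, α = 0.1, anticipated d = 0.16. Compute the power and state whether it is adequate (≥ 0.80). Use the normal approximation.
Power ≈ 0.74; the study is underpowered (power < 0.80)

Power calculation (one-sample t-test, normal approximation):
z_β = d · √n - z_α
z_β = 0.16 · √146 - 1.282
z_β = 0.16 · 12.083 - 1.282
z_β = 0.652

Power = Φ(z_β) = Φ(0.652) ≈ 0.743

Effect size d = 0.16 is very small by Cohen's convention (0.2/0.5/0.8).

Threshold: power ≥ 0.80 is conventionally adequate.
Power ≈ 0.74 → the study is underpowered (power < 0.80).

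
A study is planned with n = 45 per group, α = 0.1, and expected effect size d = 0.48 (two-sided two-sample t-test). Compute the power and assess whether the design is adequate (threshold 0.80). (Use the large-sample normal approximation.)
Power ≈ 0.74; the study is underpowered (power < 0.80)

Power calculation (two-sample t-test, normal approximation):
z_β = d · √(n/2) - z_{α/2}
z_β = 0.48 · √(45/2) - 1.645
z_β = 0.48 · 4.743 - 1.645
z_β = 0.632

Power = Φ(z_β) = Φ(0.632) ≈ 0.736

Effect size d = 0.48 is small by Cohen's convention (0.2/0.5/0.8).

Threshold: power ≥ 0.80 is conventionally adequate.
Power ≈ 0.74 → the study is underpowered (power < 0.80).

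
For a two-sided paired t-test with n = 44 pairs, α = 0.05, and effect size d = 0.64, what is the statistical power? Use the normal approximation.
Power ≈ 0.99

Power calculation (paired t-test, normal approximation):
z_β = d · √n - z_{α/2}
z_β = 0.64 · √44 - 1.960
z_β = 0.64 · 6.633 - 1.960
z_β = 2.285

Power = Φ(z_β) = Φ(2.285) ≈ 0.989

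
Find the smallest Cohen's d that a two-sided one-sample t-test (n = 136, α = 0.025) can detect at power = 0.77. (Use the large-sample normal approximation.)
d ≈ 0.26

Minimum detectable effect (one-sample t-test, normal approximation):
d = (z_{α/2} + z_β) / √n
d = (2.241 + 0.739) / √136
d = 2.980 / 11.662
d ≈ 0.26

By Cohen's convention (0.2 small / 0.5 medium / 0.8 large): small effect.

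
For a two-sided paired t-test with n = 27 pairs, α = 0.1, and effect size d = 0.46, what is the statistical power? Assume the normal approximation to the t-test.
Power ≈ 0.77

Power calculation (paired t-test, normal approximation):
z_β = d · √n - z_{α/2}
z_β = 0.46 · √27 - 1.645
z_β = 0.46 · 5.196 - 1.645
z_β = 0.745

Power = Φ(z_β) = Φ(0.745) ≈ 0.772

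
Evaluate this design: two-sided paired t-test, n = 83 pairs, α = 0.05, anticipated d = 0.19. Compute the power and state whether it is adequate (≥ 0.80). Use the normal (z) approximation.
Power ≈ 0.41; the study is underpowered (power < 0.80)

Power calculation (paired t-test, normal approximation):
z_β = d · √n - z_{α/2}
z_β = 0.19 · √83 - 1.960
z_β = 0.19 · 9.110 - 1.960
z_β = -0.229

Power = Φ(z_β) = Φ(-0.229) ≈ 0.409

Effect size d = 0.19 is very small by Cohen's convention (0.2/0.5/0.8).

Threshold: power ≥ 0.80 is conventionally adequate.
Power ≈ 0.41 → the study is underpowered (power < 0.80).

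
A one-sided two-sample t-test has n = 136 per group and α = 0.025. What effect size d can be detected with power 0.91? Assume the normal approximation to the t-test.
d ≈ 0.40

Minimum detectable effect (two-sample t-test, normal approximation):
d = (z_α + z_β) / √(n/2)
d = (1.960 + 1.341) / √(136/2)
d = 3.301 / 8.246
d ≈ 0.40

By Cohen's convention (0.2 small / 0.5 medium / 0.8 large): small effect.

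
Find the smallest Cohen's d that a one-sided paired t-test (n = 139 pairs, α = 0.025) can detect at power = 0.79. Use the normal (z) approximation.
d ≈ 0.23

Minimum detectable effect (paired t-test, normal approximation):
d = (z_α + z_β) / √n
d = (1.960 + 0.806) / √139
d = 2.766 / 11.790
d ≈ 0.23

By Cohen's convention (0.2 small / 0.5 medium / 0.8 large): small effect.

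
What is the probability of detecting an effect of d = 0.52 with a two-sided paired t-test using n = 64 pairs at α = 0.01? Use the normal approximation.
Power ≈ 0.94

Power calculation (paired t-test, normal approximation):
z_β = d · √n - z_{α/2}
z_β = 0.52 · √64 - 2.576
z_β = 0.52 · 8.000 - 2.576
z_β = 1.584

Power = Φ(z_β) = Φ(1.584) ≈ 0.943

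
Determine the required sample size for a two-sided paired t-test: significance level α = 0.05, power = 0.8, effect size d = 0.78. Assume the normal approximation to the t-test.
n = 13 pairs

Sample size formula (paired t-test, normal approximation):
n = ((z_{α/2} + z_β) / d)²

z_{α/2} = 1.960 (for α = 0.05, two-sided)
z_β = 0.842 (for power = 0.8)
d = 0.78

n = ((1.960 + 0.842) / 0.78)²
n = (3.592)²
n ≈ 12.90
Round up to the next whole number: n = 13 pairs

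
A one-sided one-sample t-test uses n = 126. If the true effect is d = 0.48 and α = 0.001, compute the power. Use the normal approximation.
Power ≈ 0.99

Power calculation (one-sample t-test, normal approximation):
z_β = d · √n - z_α
z_β = 0.48 · √126 - 3.090
z_β = 0.48 · 11.225 - 3.090
z_β = 2.298

Power = Φ(z_β) = Φ(2.298) ≈ 0.989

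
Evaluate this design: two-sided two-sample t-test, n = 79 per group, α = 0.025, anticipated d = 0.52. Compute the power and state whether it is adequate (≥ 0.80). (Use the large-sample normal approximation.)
Power ≈ 0.85; the study is adequately powered (power ≥ 0.80)

Power calculation (two-sample t-test, normal approximation):
z_β = d · √(n/2) - z_{α/2}
z_β = 0.52 · √(79/2) - 2.241
z_β = 0.52 · 6.285 - 2.241
z_β = 1.027

Power = Φ(z_β) = Φ(1.027) ≈ 0.848

Effect size d = 0.52 is medium by Cohen's convention (0.2/0.5/0.8).

Threshold: power ≥ 0.80 is conventionally adequate.
Power ≈ 0.85 → the study is adequately powered (power ≥ 0.80).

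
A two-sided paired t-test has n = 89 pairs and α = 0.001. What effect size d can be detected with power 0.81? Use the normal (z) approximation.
d ≈ 0.44

Minimum detectable effect (paired t-test, normal approximation):
d = (z_{α/2} + z_β) / √n
d = (3.291 + 0.878) / √89
d = 4.168 / 9.434
d ≈ 0.44

By Cohen's convention (0.2 small / 0.5 medium / 0.8 large): small effect.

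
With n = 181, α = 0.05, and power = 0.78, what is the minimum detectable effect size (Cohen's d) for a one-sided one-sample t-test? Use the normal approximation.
d ≈ 0.18

Minimum detectable effect (one-sample t-test, normal approximation):
d = (z_α + z_β) / √n
d = (1.645 + 0.772) / √181
d = 2.417 / 13.454
d ≈ 0.18

By Cohen's convention (0.2 small / 0.5 medium / 0.8 large): very small effect.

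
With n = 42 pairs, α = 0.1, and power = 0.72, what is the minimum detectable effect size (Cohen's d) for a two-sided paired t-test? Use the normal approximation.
d ≈ 0.34

Minimum detectable effect (paired t-test, normal approximation):
d = (z_{α/2} + z_β) / √n
d = (1.645 + 0.583) / √42
d = 2.228 / 6.481
d ≈ 0.34

By Cohen's convention (0.2 small / 0.5 medium / 0.8 large): small effect.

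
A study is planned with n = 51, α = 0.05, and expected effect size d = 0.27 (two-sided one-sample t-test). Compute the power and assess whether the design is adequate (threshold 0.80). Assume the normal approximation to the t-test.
Power ≈ 0.49; the study is underpowered (power < 0.80)

Power calculation (one-sample t-test, normal approximation):
z_β = d · √n - z_{α/2}
z_β = 0.27 · √51 - 1.960
z_β = 0.27 · 7.141 - 1.960
z_β = -0.032

Power = Φ(z_β) = Φ(-0.032) ≈ 0.487

Effect size d = 0.27 is small by Cohen's convention (0.2/0.5/0.8).

Threshold: power ≥ 0.80 is conventionally adequate.
Power ≈ 0.49 → the study is underpowered (power < 0.80).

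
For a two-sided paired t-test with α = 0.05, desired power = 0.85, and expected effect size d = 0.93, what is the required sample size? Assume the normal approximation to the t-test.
n = 11 pairs

Sample size formula (paired t-test, normal approximation):
n = ((z_{α/2} + z_β) / d)²

z_{α/2} = 1.960 (for α = 0.05, two-sided)
z_β = 1.036 (for power = 0.85)
d = 0.93

n = ((1.960 + 1.036) / 0.93)²
n = (3.222)²
n ≈ 10.38
Round up to the next whole number: n = 11 pairs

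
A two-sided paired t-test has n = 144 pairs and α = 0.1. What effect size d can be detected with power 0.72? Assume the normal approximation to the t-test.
d ≈ 0.19

Minimum detectable effect (paired t-test, normal approximation):
d = (z_{α/2} + z_β) / √n
d = (1.645 + 0.583) / √144
d = 2.228 / 12.000
d ≈ 0.19

By Cohen's convention (0.2 small / 0.5 medium / 0.8 large): very small effect.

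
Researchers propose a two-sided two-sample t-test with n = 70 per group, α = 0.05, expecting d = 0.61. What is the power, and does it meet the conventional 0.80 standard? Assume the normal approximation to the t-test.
Power ≈ 0.95; the study is adequately powered (power ≥ 0.80)

Power calculation (two-sample t-test, normal approximation):
z_β = d · √(n/2) - z_{α/2}
z_β = 0.61 · √(70/2) - 1.960
z_β = 0.61 · 5.916 - 1.960
z_β = 1.649

Power = Φ(z_β) = Φ(1.649) ≈ 0.950

Effect size d = 0.61 is medium by Cohen's convention (0.2/0.5/0.8).

Threshold: power ≥ 0.80 is conventionally adequate.
Power ≈ 0.95 → the study is adequately powered (power ≥ 0.80).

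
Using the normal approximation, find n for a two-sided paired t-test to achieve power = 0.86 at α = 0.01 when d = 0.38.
n = 93 pairs

Sample size formula (paired t-test, normal approximation):
n = ((z_{α/2} + z_β) / d)²

z_{α/2} = 2.576 (for α = 0.01, two-sided)
z_β = 1.080 (for power = 0.86)
d = 0.38

n = ((2.576 + 1.080) / 0.38)²
n = (9.621)²
n ≈ 92.56
Round up to the next whole number: n = 93 pairs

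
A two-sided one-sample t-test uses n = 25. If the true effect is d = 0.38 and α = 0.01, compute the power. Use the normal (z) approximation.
Power ≈ 0.25

Power calculation (one-sample t-test, normal approximation):
z_β = d · √n - z_{α/2}
z_β = 0.38 · √25 - 2.576
z_β = 0.38 · 5.000 - 2.576
z_β = -0.676

Power = Φ(z_β) = Φ(-0.676) ≈ 0.250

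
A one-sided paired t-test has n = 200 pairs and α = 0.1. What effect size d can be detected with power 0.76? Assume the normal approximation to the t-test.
d ≈ 0.14

Minimum detectable effect (paired t-test, normal approximation):
d = (z_α + z_β) / √n
d = (1.282 + 0.706) / √200
d = 1.988 / 14.142
d ≈ 0.14

By Cohen's convention (0.2 small / 0.5 medium / 0.8 large): very small effect.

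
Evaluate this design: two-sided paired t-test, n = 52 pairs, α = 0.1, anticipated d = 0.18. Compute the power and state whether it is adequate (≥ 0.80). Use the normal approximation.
Power ≈ 0.36; the study is underpowered (power < 0.80)

Power calculation (paired t-test, normal approximation):
z_β = d · √n - z_{α/2}
z_β = 0.18 · √52 - 1.645
z_β = 0.18 · 7.211 - 1.645
z_β = -0.347

Power = Φ(z_β) = Φ(-0.347) ≈ 0.364

Effect size d = 0.18 is very small by Cohen's convention (0.2/0.5/0.8).

Threshold: power ≥ 0.80 is conventionally adequate.
Power ≈ 0.36 → the study is underpowered (power < 0.80).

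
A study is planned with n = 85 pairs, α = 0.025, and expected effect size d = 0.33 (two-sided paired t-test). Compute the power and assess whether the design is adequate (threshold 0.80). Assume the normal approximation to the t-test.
Power ≈ 0.79; the study is underpowered (power < 0.80)

Power calculation (paired t-test, normal approximation):
z_β = d · √n - z_{α/2}
z_β = 0.33 · √85 - 2.241
z_β = 0.33 · 9.220 - 2.241
z_β = 0.801

Power = Φ(z_β) = Φ(0.801) ≈ 0.788

Effect size d = 0.33 is small by Cohen's convention (0.2/0.5/0.8).

Threshold: power ≥ 0.80 is conventionally adequate.
Power ≈ 0.79 → the study is underpowered (power < 0.80).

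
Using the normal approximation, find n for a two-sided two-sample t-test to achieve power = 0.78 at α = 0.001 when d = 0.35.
n = 270 per group

Sample size formula (two-sample t-test, normal approximation):
n = 2 · ((z_{α/2} + z_β) / d)²

z_{α/2} = 3.291 (for α = 0.001, two-sided)
z_β = 0.772 (for power = 0.78)
d = 0.35

n = 2 · ((3.291 + 0.772) / 0.35)²
n = 2 · (11.609)²
n ≈ 269.54
Round up to the next whole number: n = 270 per group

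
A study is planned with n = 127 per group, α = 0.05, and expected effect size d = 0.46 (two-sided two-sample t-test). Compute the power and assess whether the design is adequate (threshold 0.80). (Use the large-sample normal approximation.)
Power ≈ 0.96; the study is adequately powered (power ≥ 0.80)

Power calculation (two-sample t-test, normal approximation):
z_β = d · √(n/2) - z_{α/2}
z_β = 0.46 · √(127/2) - 1.960
z_β = 0.46 · 7.969 - 1.960
z_β = 1.706

Power = Φ(z_β) = Φ(1.706) ≈ 0.956

Effect size d = 0.46 is small by Cohen's convention (0.2/0.5/0.8).

Threshold: power ≥ 0.80 is conventionally adequate.
Power ≈ 0.96 → the study is adequately powered (power ≥ 0.80).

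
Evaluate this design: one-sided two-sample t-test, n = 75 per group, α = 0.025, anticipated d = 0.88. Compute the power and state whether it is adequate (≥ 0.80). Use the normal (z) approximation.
Power ≈ 1.00; the study is adequately powered (power ≥ 0.80)

Power calculation (two-sample t-test, normal approximation):
z_β = d · √(n/2) - z_α
z_β = 0.88 · √(75/2) - 1.960
z_β = 0.88 · 6.124 - 1.960
z_β = 3.429

Power = Φ(z_β) = Φ(3.429) ≈ 1.000

Effect size d = 0.88 is large by Cohen's convention (0.2/0.5/0.8).

Threshold: power ≥ 0.80 is conventionally adequate.
Power ≈ 1.00 → the study is adequately powered (power ≥ 0.80).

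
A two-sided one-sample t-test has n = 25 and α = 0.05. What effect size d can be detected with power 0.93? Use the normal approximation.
d ≈ 0.69

Minimum detectable effect (one-sample t-test, normal approximation):
d = (z_{α/2} + z_β) / √n
d = (1.960 + 1.476) / √25
d = 3.436 / 5.000
d ≈ 0.69

By Cohen's convention (0.2 small / 0.5 medium / 0.8 large): medium effect.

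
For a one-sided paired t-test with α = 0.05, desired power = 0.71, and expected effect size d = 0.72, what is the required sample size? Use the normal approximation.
n = 10 pairs

Sample size formula (paired t-test, normal approximation):
n = ((z_α + z_β) / d)²

z_α = 1.645 (for α = 0.05, one-sided)
z_β = 0.553 (for power = 0.71)
d = 0.72

n = ((1.645 + 0.553) / 0.72)²
n = (3.053)²
n ≈ 9.32
Round up to the next whole number: n = 10 pairs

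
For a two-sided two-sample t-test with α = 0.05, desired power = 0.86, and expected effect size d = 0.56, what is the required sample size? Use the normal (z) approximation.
n = 59 per group

Sample size formula (two-sample t-test, normal approximation):
n = 2 · ((z_{α/2} + z_β) / d)²

z_{α/2} = 1.960 (for α = 0.05, two-sided)
z_β = 1.080 (for power = 0.86)
d = 0.56

n = 2 · ((1.960 + 1.080) / 0.56)²
n = 2 · (5.429)²
n ≈ 58.95
Round up to the next whole number: n = 59 per group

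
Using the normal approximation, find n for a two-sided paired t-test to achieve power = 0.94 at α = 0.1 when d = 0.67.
n = 23 pairs

Sample size formula (paired t-test, normal approximation):
n = ((z_{α/2} + z_β) / d)²

z_{α/2} = 1.645 (for α = 0.1, two-sided)
z_β = 1.555 (for power = 0.94)
d = 0.67

n = ((1.645 + 1.555) / 0.67)²
n = (4.776)²
n ≈ 22.81
Round up to the next whole number: n = 23 pairs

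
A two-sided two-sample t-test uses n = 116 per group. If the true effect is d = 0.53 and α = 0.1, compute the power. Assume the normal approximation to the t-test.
Power ≈ 0.99

Power calculation (two-sample t-test, normal approximation):
z_β = d · √(n/2) - z_{α/2}
z_β = 0.53 · √(116/2) - 1.645
z_β = 0.53 · 7.616 - 1.645
z_β = 2.392

Power = Φ(z_β) = Φ(2.392) ≈ 0.992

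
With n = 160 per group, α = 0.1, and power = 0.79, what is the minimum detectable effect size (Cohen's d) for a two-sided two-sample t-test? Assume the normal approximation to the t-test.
d ≈ 0.27

Minimum detectable effect (two-sample t-test, normal approximation):
d = (z_{α/2} + z_β) / √(n/2)
d = (1.645 + 0.806) / √(160/2)
d = 2.451 / 8.944
d ≈ 0.27

By Cohen's convention (0.2 small / 0.5 medium / 0.8 large): small effect.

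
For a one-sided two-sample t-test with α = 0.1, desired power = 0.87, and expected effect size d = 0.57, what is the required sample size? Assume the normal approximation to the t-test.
n = 36 per group

Sample size formula (two-sample t-test, normal approximation):
n = 2 · ((z_α + z_β) / d)²

z_α = 1.282 (for α = 0.1, one-sided)
z_β = 1.126 (for power = 0.87)
d = 0.57

n = 2 · ((1.282 + 1.126) / 0.57)²
n = 2 · (4.225)²
n ≈ 35.70
Round up to the next whole number: n = 36 per group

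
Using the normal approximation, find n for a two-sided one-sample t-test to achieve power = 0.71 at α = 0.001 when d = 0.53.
n = 53

Sample size formula (one-sample t-test, normal approximation):
n = ((z_{α/2} + z_β) / d)²

z_{α/2} = 3.291 (for α = 0.001, two-sided)
z_β = 0.553 (for power = 0.71)
d = 0.53

n = ((3.291 + 0.553) / 0.53)²
n = (7.253)²
n ≈ 52.61
Round up to the next whole number: n = 53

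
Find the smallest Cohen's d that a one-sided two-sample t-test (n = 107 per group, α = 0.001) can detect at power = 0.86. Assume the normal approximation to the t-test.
d ≈ 0.57

Minimum detectable effect (two-sample t-test, normal approximation):
d = (z_α + z_β) / √(n/2)
d = (3.090 + 1.080) / √(107/2)
d = 4.171 / 7.314
d ≈ 0.57

By Cohen's convention (0.2 small / 0.5 medium / 0.8 large): medium effect.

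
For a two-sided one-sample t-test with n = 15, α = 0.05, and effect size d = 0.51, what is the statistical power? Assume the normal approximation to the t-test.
Power ≈ 0.51

Power calculation (one-sample t-test, normal approximation):
z_β = d · √n - z_{α/2}
z_β = 0.51 · √15 - 1.960
z_β = 0.51 · 3.873 - 1.960
z_β = 0.015

Power = Φ(z_β) = Φ(0.015) ≈ 0.506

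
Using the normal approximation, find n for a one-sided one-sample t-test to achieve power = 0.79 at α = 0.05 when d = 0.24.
n = 105

Sample size formula (one-sample t-test, normal approximation):
n = ((z_α + z_β) / d)²

z_α = 1.645 (for α = 0.05, one-sided)
z_β = 0.806 (for power = 0.79)
d = 0.24

n = ((1.645 + 0.806) / 0.24)²
n = (10.213)²
n ≈ 104.31
Round up to the next whole number: n = 105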